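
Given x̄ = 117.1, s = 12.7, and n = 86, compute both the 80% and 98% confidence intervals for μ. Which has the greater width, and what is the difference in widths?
98% CI is wider by 2.95

df = 85
80% CI: t* = 1.292, (115.33, 118.87), width = 2 · t* · s/√n = 3.54
98% CI: t* = 2.371, (113.85, 120.35), width = 2 · t* · s/√n = 6.49

The 98% CI is wider by 6.49 - 3.54 = 2.95.
Higher confidence requires a wider interval.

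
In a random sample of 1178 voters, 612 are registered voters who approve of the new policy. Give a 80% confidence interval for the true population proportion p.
(0.501, 0.538)

Proportion CI:
p̂ = 612/1178 = 0.51952
SE = √(p̂(1-p̂)/n) = √(0.51952 · 0.48048 / 1178) = 0.01456

z* = 1.282
Margin = z* · SE = 1.282 · 0.01456 = 0.0187

CI: 0.51952 ± 0.0187 = (0.501, 0.538)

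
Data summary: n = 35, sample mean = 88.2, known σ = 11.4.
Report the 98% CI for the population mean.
(83.72, 92.68)

z-interval (σ known):
z* = 2.326 for 98% confidence

Margin of error = z* · σ/√n = 2.326 · 11.4/√35 = 4.48

CI: (88.2 - 4.48, 88.2 + 4.48) = (83.72, 92.68)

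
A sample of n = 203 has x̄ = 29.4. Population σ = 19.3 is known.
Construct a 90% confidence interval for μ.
(27.17, 31.63)

z-interval (σ known):
z* = 1.645 for 90% confidence

Margin of error = z* · σ/√n = 1.645 · 19.3/√203 = 2.23

CI: (29.4 - 2.23, 29.4 + 2.23) = (27.17, 31.63)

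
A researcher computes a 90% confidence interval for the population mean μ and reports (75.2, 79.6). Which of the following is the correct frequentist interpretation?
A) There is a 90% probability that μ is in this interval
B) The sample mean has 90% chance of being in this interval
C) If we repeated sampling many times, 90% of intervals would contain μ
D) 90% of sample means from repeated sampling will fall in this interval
C

A) Wrong — μ is fixed; the randomness lives in the interval, not in μ.
B) Wrong — x̄ is observed and sits in the interval by construction.
C) Correct — this is the frequentist long-run coverage interpretation.
D) Wrong — coverage applies to intervals containing μ, not to future x̄ values.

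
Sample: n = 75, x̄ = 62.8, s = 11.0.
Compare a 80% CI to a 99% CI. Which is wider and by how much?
99% CI is wider by 3.44

df = 74
80% CI: t* = 1.293, (61.16, 64.44), width = 2 · t* · s/√n = 3.28
99% CI: t* = 2.644, (59.44, 66.16), width = 2 · t* · s/√n = 6.72

The 99% CI is wider by 6.72 - 3.28 = 3.44.
Higher confidence requires a wider interval.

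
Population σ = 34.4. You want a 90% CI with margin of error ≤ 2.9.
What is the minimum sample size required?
n ≥ 381

For margin E ≤ 2.9:
n ≥ (z* · σ / E)²
n ≥ (1.645 · 34.4 / 2.9)²
n ≥ 380.76

Minimum n = 381 (rounding up)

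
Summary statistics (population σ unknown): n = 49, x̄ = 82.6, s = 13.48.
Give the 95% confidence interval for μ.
(78.73, 86.47)

t-interval (σ unknown):
df = n - 1 = 48
t* = 2.011 for 95% confidence

Margin of error = t* · s/√n = 2.011 · 13.48/√49 = 3.87

CI: (78.73, 86.47)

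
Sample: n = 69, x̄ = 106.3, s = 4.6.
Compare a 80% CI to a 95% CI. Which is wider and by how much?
95% CI is wider by 0.78

df = 68
80% CI: t* = 1.294, (105.58, 107.02), width = 2 · t* · s/√n = 1.43
95% CI: t* = 1.995, (105.20, 107.40), width = 2 · t* · s/√n = 2.21

The 95% CI is wider by 2.21 - 1.43 = 0.78.
Higher confidence requires a wider interval.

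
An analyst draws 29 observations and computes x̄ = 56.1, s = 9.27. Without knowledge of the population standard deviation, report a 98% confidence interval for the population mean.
(51.85, 60.35)

t-interval (σ unknown):
df = n - 1 = 28
t* = 2.467 for 98% confidence

Margin of error = t* · s/√n = 2.467 · 9.27/√29 = 4.25

CI: (51.85, 60.35)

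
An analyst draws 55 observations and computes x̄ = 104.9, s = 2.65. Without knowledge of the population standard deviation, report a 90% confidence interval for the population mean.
(104.30, 105.50)

t-interval (σ unknown):
df = n - 1 = 54
t* = 1.674 for 90% confidence

Margin of error = t* · s/√n = 1.674 · 2.65/√55 = 0.60

CI: (104.30, 105.50)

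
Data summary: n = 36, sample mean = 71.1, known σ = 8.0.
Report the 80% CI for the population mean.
(69.39, 72.81)

z-interval (σ known):
z* = 1.282 for 80% confidence

Margin of error = z* · σ/√n = 1.282 · 8.0/√36 = 1.71

CI: (71.1 - 1.71, 71.1 + 1.71) = (69.39, 72.81)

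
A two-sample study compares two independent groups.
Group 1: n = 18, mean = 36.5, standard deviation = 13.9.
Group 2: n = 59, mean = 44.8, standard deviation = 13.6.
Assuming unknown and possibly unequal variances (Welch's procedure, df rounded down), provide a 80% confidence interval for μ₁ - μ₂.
(-13.19, -3.41)

Difference: x̄₁ - x̄₂ = -8.30
SE = √(s₁²/n₁ + s₂²/n₂) = √(13.9²/18 + 13.6²/59) = 3.7241
df = 27.69 → 27 (Welch–Satterthwaite, rounded down)
t* = 1.314

CI: -8.30 ± 1.314 · 3.7241 = -8.30 ± 4.89 = (-13.19, -3.41)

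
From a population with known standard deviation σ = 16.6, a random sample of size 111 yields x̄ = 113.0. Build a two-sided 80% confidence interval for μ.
(110.98, 115.02)

z-interval (σ known):
z* = 1.282 for 80% confidence

Margin of error = z* · σ/√n = 1.282 · 16.6/√111 = 2.02

CI: (113.0 - 2.02, 113.0 + 2.02) = (110.98, 115.02)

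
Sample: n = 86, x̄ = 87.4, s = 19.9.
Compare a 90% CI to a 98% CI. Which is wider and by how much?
98% CI is wider by 3.04

df = 85
90% CI: t* = 1.663, (83.83, 90.97), width = 2 · t* · s/√n = 7.14
98% CI: t* = 2.371, (82.31, 92.49), width = 2 · t* · s/√n = 10.18

The 98% CI is wider by 10.18 - 7.14 = 3.04.
Higher confidence requires a wider interval.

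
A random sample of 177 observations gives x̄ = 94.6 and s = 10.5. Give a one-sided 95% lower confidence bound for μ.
μ ≥ 93.29

Lower bound (one-sided):
t* = 1.654 (one-sided for 95%)
Lower bound = x̄ - t* · s/√n = 94.6 - 1.654 · 10.5/√177 = 93.29

We are 95% confident that μ ≥ 93.29.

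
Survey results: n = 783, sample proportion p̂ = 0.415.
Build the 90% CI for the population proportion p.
(0.386, 0.444)

Proportion CI:
SE = √(p̂(1-p̂)/n) = √(0.415 · 0.585 / 783) = 0.01761

z* = 1.645
Margin = z* · SE = 1.645 · 0.01761 = 0.0290

CI: 0.415 ± 0.0290 = (0.386, 0.444)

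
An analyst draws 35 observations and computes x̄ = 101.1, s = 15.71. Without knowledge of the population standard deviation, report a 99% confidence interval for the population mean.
(93.86, 108.34)

t-interval (σ unknown):
df = n - 1 = 34
t* = 2.728 for 99% confidence

Margin of error = t* · s/√n = 2.728 · 15.71/√35 = 7.24

CI: (93.86, 108.34)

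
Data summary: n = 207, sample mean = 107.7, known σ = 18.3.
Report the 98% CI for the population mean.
(104.74, 110.66)

z-interval (σ known):
z* = 2.326 for 98% confidence

Margin of error = z* · σ/√n = 2.326 · 18.3/√207 = 2.96

CI: (107.7 - 2.96, 107.7 + 2.96) = (104.74, 110.66)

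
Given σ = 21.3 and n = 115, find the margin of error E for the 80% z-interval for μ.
Margin of error = 2.55

Margin of error = z* · σ/√n
= 1.282 · 21.3/√115
= 1.282 · 21.3/10.7238
= 2.55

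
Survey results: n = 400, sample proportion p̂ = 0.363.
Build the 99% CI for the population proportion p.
(0.301, 0.425)

Proportion CI:
SE = √(p̂(1-p̂)/n) = √(0.363 · 0.637 / 400) = 0.02404

z* = 2.576
Margin = z* · SE = 2.576 · 0.02404 = 0.0619

CI: 0.363 ± 0.0619 = (0.301, 0.425)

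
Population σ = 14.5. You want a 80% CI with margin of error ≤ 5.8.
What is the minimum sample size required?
n ≥ 11

For margin E ≤ 5.8:
n ≥ (z* · σ / E)²
n ≥ (1.282 · 14.5 / 5.8)²
n ≥ 10.27

Minimum n = 11 (rounding up)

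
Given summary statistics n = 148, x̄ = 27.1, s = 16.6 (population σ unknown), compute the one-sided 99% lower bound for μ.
μ ≥ 23.89

Lower bound (one-sided):
t* = 2.352 (one-sided for 99%)
Lower bound = x̄ - t* · s/√n = 27.1 - 2.352 · 16.6/√148 = 23.89

We are 99% confident that μ ≥ 23.89.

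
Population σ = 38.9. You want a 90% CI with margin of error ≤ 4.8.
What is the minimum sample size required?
n ≥ 178

For margin E ≤ 4.8:
n ≥ (z* · σ / E)²
n ≥ (1.645 · 38.9 / 4.8)²
n ≥ 177.73

Minimum n = 178 (rounding up)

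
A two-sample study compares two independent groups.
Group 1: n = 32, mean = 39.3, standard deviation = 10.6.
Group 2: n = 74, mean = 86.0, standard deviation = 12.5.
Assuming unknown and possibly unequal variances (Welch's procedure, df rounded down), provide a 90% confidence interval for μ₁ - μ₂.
(-50.66, -42.74)

Difference: x̄₁ - x̄₂ = -46.70
SE = √(s₁²/n₁ + s₂²/n₂) = √(10.6²/32 + 12.5²/74) = 2.3712
df = 68.91 → 68 (Welch–Satterthwaite, rounded down)
t* = 1.668

CI: -46.70 ± 1.668 · 2.3712 = -46.70 ± 3.96 = (-50.66, -42.74)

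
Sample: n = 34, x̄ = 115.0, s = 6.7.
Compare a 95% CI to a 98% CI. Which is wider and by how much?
98% CI is wider by 0.94

df = 33
95% CI: t* = 2.035, (112.66, 117.34), width = 2 · t* · s/√n = 4.68
98% CI: t* = 2.445, (112.19, 117.81), width = 2 · t* · s/√n = 5.62

The 98% CI is wider by 5.62 - 4.68 = 0.94.
Higher confidence requires a wider interval.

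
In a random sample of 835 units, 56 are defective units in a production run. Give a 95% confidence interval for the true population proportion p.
(0.050, 0.084)

Proportion CI:
p̂ = 56/835 = 0.06707
SE = √(p̂(1-p̂)/n) = √(0.06707 · 0.93293 / 835) = 0.00866

z* = 1.960
Margin = z* · SE = 1.960 · 0.00866 = 0.0170

CI: 0.06707 ± 0.0170 = (0.050, 0.084)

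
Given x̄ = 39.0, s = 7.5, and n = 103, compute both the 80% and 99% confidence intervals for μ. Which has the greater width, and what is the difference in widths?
99% CI is wider by 1.97

df = 102
80% CI: t* = 1.290, (38.05, 39.95), width = 2 · t* · s/√n = 1.91
99% CI: t* = 2.625, (37.06, 40.94), width = 2 · t* · s/√n = 3.88

The 99% CI is wider by 3.88 - 1.91 = 1.97.
Higher confidence requires a wider interval.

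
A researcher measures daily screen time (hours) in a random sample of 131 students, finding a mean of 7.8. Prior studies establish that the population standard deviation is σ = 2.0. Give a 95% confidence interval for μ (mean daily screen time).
(7.46, 8.14)

z-interval (σ known):
z* = 1.960 for 95% confidence

Margin of error = z* · σ/√n = 1.960 · 2.0/√131 = 0.34

CI: (7.8 - 0.34, 7.8 + 0.34) = (7.46, 8.14)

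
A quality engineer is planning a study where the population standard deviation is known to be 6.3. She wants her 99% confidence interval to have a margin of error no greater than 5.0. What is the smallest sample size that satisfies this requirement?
n ≥ 11

For margin E ≤ 5.0:
n ≥ (z* · σ / E)²
n ≥ (2.576 · 6.3 / 5.0)²
n ≥ 10.53

Minimum n = 11 (rounding up)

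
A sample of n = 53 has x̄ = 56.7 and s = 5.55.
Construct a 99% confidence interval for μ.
(54.66, 58.74)

t-interval (σ unknown):
df = n - 1 = 52
t* = 2.674 for 99% confidence

Margin of error = t* · s/√n = 2.674 · 5.55/√53 = 2.04

CI: (54.66, 58.74)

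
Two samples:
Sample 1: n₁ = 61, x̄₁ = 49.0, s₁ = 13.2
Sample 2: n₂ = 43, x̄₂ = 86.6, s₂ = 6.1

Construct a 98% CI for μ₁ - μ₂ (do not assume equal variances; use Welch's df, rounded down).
(-42.17, -33.03)

Difference: x̄₁ - x̄₂ = -37.60
SE = √(s₁²/n₁ + s₂²/n₂) = √(13.2²/61 + 6.1²/43) = 1.9292
df = 90.05 → 90 (Welch–Satterthwaite, rounded down)
t* = 2.368

CI: -37.60 ± 2.368 · 1.9292 = -37.60 ± 4.57 = (-42.17, -33.03)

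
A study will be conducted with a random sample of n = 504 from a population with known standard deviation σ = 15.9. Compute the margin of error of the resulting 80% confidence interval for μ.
Margin of error = 0.91

Margin of error = z* · σ/√n
= 1.282 · 15.9/√504
= 1.282 · 15.9/22.4499
= 0.91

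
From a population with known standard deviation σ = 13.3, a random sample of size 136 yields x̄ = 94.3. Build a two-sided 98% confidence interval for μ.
(91.65, 96.95)

z-interval (σ known):
z* = 2.326 for 98% confidence

Margin of error = z* · σ/√n = 2.326 · 13.3/√136 = 2.65

CI: (94.3 - 2.65, 94.3 + 2.65) = (91.65, 96.95)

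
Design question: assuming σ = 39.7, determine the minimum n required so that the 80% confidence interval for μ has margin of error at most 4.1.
n ≥ 155

For margin E ≤ 4.1:
n ≥ (z* · σ / E)²
n ≥ (1.282 · 39.7 / 4.1)²
n ≥ 154.10

Minimum n = 155 (rounding up)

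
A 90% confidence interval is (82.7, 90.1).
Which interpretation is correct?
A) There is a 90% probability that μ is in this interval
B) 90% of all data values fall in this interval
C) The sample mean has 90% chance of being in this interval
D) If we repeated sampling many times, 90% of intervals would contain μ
D

A) Wrong — μ is fixed; the randomness lives in the interval, not in μ.
B) Wrong — a CI is about the parameter μ, not individual data values.
C) Wrong — x̄ is observed and sits in the interval by construction.
D) Correct — this is the frequentist long-run coverage interpretation.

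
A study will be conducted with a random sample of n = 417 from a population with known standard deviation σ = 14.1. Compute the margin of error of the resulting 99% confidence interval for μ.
Margin of error = 1.78

Margin of error = z* · σ/√n
= 2.576 · 14.1/√417
= 2.576 · 14.1/20.4206
= 1.78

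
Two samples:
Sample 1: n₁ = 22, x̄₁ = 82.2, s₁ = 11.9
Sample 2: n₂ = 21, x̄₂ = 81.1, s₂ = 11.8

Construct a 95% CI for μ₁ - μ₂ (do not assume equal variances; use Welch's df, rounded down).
(-6.21, 8.41)

Difference: x̄₁ - x̄₂ = 1.10
SE = √(s₁²/n₁ + s₂²/n₂) = √(11.9²/22 + 11.8²/21) = 3.6149
df = 40.94 → 40 (Welch–Satterthwaite, rounded down)
t* = 2.021

CI: 1.10 ± 2.021 · 3.6149 = 1.10 ± 7.31 = (-6.21, 8.41)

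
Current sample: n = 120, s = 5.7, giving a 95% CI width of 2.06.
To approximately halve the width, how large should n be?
n ≈ 480

CI width ∝ 1/√n
To reduce width by factor 2, need √n to grow by 2 → need 2² = 4 times as many samples.

Current: n = 120, width = 2.06
New: n = 480, width ≈ 1.02

Width reduced by factor of 2.06/1.02 = 2.02.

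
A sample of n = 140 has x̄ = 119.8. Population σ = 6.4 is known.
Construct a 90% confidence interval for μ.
(118.91, 120.69)

z-interval (σ known):
z* = 1.645 for 90% confidence

Margin of error = z* · σ/√n = 1.645 · 6.4/√140 = 0.89

CI: (119.8 - 0.89, 119.8 + 0.89) = (118.91, 120.69)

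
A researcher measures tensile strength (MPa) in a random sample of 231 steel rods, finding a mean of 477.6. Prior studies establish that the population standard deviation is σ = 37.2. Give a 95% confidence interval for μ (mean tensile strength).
(472.80, 482.40)

z-interval (σ known):
z* = 1.960 for 95% confidence

Margin of error = z* · σ/√n = 1.960 · 37.2/√231 = 4.80

CI: (477.6 - 4.80, 477.6 + 4.80) = (472.80, 482.40)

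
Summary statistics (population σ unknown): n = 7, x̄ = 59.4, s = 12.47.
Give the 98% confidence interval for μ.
(44.59, 74.21)

t-interval (σ unknown):
df = n - 1 = 6
t* = 3.143 for 98% confidence

Margin of error = t* · s/√n = 3.143 · 12.47/√7 = 14.81

CI: (44.59, 74.21)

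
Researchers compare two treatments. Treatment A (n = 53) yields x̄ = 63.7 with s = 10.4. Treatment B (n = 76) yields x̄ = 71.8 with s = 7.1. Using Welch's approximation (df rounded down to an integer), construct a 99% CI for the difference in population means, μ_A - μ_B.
(-12.43, -3.77)

Difference: x̄₁ - x̄₂ = -8.10
SE = √(s₁²/n₁ + s₂²/n₂) = √(10.4²/53 + 7.1²/76) = 1.6444
df = 85.07 → 85 (Welch–Satterthwaite, rounded down)
t* = 2.635

CI: -8.10 ± 2.635 · 1.6444 = -8.10 ± 4.33 = (-12.43, -3.77)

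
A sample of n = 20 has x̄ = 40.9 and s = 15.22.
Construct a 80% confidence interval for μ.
(36.38, 45.42)

t-interval (σ unknown):
df = n - 1 = 19
t* = 1.328 for 80% confidence

Margin of error = t* · s/√n = 1.328 · 15.22/√20 = 4.52

CI: (36.38, 45.42)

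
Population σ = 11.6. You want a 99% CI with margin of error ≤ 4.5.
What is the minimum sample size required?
n ≥ 45

For margin E ≤ 4.5:
n ≥ (z* · σ / E)²
n ≥ (2.576 · 11.6 / 4.5)²
n ≥ 44.09

Minimum n = 45 (rounding up)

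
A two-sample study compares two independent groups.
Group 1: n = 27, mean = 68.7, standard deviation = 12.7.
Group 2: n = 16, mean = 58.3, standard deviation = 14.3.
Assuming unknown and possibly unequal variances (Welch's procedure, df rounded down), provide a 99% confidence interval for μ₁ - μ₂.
(-1.57, 22.37)

Difference: x̄₁ - x̄₂ = 10.40
SE = √(s₁²/n₁ + s₂²/n₂) = √(12.7²/27 + 14.3²/16) = 4.3306
df = 28.68 → 28 (Welch–Satterthwaite, rounded down)
t* = 2.763

CI: 10.40 ± 2.763 · 4.3306 = 10.40 ± 11.97 = (-1.57, 22.37)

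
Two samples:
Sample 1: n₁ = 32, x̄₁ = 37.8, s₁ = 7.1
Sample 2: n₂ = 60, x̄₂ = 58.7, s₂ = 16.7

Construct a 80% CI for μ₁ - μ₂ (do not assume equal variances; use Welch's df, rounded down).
(-24.12, -17.68)

Difference: x̄₁ - x̄₂ = -20.90
SE = √(s₁²/n₁ + s₂²/n₂) = √(7.1²/32 + 16.7²/60) = 2.4947
df = 86.79 → 86 (Welch–Satterthwaite, rounded down)
t* = 1.291

CI: -20.90 ± 1.291 · 2.4947 = -20.90 ± 3.22 = (-24.12, -17.68)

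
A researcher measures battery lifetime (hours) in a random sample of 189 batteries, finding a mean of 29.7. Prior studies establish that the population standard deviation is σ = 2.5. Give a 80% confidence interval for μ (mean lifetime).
(29.47, 29.93)

z-interval (σ known):
z* = 1.282 for 80% confidence

Margin of error = z* · σ/√n = 1.282 · 2.5/√189 = 0.23

CI: (29.7 - 0.23, 29.7 + 0.23) = (29.47, 29.93)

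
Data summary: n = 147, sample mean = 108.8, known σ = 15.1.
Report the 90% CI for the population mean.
(106.75, 110.85)

z-interval (σ known):
z* = 1.645 for 90% confidence

Margin of error = z* · σ/√n = 1.645 · 15.1/√147 = 2.05

CI: (108.8 - 2.05, 108.8 + 2.05) = (106.75, 110.85)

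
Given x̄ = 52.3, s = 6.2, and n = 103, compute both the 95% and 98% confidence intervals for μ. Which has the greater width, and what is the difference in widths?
98% CI is wider by 0.47

df = 102
95% CI: t* = 1.983, (51.09, 53.51), width = 2 · t* · s/√n = 2.42
98% CI: t* = 2.363, (50.86, 53.74), width = 2 · t* · s/√n = 2.89

The 98% CI is wider by 2.89 - 2.42 = 0.47.
Higher confidence requires a wider interval.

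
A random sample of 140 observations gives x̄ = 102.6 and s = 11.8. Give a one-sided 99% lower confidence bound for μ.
μ ≥ 100.25

Lower bound (one-sided):
t* = 2.353 (one-sided for 99%)
Lower bound = x̄ - t* · s/√n = 102.6 - 2.353 · 11.8/√140 = 100.25

We are 99% confident that μ ≥ 100.25.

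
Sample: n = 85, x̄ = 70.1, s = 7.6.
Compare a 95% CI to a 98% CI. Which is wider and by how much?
98% CI is wider by 0.63

df = 84
95% CI: t* = 1.989, (68.46, 71.74), width = 2 · t* · s/√n = 3.28
98% CI: t* = 2.372, (68.14, 72.06), width = 2 · t* · s/√n = 3.91

The 98% CI is wider by 3.91 - 3.28 = 0.63.
Higher confidence requires a wider interval.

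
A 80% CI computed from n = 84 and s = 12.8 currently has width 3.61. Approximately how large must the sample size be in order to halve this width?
n ≈ 336

CI width ∝ 1/√n
To reduce width by factor 2, need √n to grow by 2 → need 2² = 4 times as many samples.

Current: n = 84, width = 3.61
New: n = 336, width ≈ 1.79

Width reduced by factor of 3.61/1.79 = 2.02.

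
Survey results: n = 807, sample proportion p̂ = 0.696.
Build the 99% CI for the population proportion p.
(0.654, 0.738)

Proportion CI:
SE = √(p̂(1-p̂)/n) = √(0.696 · 0.304 / 807) = 0.01619

z* = 2.576
Margin = z* · SE = 2.576 · 0.01619 = 0.0417

CI: 0.696 ± 0.0417 = (0.654, 0.738)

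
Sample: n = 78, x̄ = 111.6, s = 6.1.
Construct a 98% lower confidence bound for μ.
μ ≥ 110.16

Lower bound (one-sided):
t* = 2.089 (one-sided for 98%)
Lower bound = x̄ - t* · s/√n = 111.6 - 2.089 · 6.1/√78 = 110.16

We are 98% confident that μ ≥ 110.16.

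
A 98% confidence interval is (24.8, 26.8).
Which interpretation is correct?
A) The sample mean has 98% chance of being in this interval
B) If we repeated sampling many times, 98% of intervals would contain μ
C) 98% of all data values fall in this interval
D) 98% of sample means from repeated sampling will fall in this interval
B

A) Wrong — x̄ is observed and sits in the interval by construction.
B) Correct — this is the frequentist long-run coverage interpretation.
C) Wrong — a CI is about the parameter μ, not individual data values.
D) Wrong — coverage applies to intervals containing μ, not to future x̄ values.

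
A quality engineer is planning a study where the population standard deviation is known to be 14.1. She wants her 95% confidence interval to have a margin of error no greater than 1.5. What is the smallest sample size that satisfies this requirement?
n ≥ 340

For margin E ≤ 1.5:
n ≥ (z* · σ / E)²
n ≥ (1.960 · 14.1 / 1.5)²
n ≥ 339.44

Minimum n = 340 (rounding up)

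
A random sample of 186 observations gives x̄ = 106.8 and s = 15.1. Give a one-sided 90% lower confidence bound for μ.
μ ≥ 105.38

Lower bound (one-sided):
t* = 1.286 (one-sided for 90%)
Lower bound = x̄ - t* · s/√n = 106.8 - 1.286 · 15.1/√186 = 105.38

We are 90% confident that μ ≥ 105.38.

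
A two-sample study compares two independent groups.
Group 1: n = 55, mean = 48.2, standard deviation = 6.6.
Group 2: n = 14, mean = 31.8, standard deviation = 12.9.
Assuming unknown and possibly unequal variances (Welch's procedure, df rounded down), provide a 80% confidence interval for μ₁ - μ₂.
(11.61, 21.19)

Difference: x̄₁ - x̄₂ = 16.40
SE = √(s₁²/n₁ + s₂²/n₂) = √(6.6²/55 + 12.9²/14) = 3.5607
df = 14.77 → 14 (Welch–Satterthwaite, rounded down)
t* = 1.345

CI: 16.40 ± 1.345 · 3.5607 = 16.40 ± 4.79 = (11.61, 21.19)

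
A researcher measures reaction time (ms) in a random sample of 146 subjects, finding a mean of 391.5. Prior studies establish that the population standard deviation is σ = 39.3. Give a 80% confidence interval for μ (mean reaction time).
(387.33, 395.67)

z-interval (σ known):
z* = 1.282 for 80% confidence

Margin of error = z* · σ/√n = 1.282 · 39.3/√146 = 4.17

CI: (391.5 - 4.17, 391.5 + 4.17) = (387.33, 395.67)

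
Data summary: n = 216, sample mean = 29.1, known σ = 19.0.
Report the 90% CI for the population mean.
(26.97, 31.23)

z-interval (σ known):
z* = 1.645 for 90% confidence

Margin of error = z* · σ/√n = 1.645 · 19.0/√216 = 2.13

CI: (29.1 - 2.13, 29.1 + 2.13) = (26.97, 31.23)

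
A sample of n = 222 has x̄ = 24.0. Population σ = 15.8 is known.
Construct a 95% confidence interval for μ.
(21.92, 26.08)

z-interval (σ known):
z* = 1.960 for 95% confidence

Margin of error = z* · σ/√n = 1.960 · 15.8/√222 = 2.08

CI: (24.0 - 2.08, 24.0 + 2.08) = (21.92, 26.08)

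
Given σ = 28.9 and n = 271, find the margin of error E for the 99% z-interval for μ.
Margin of error = 4.52

Margin of error = z* · σ/√n
= 2.576 · 28.9/√271
= 2.576 · 28.9/16.4621
= 4.52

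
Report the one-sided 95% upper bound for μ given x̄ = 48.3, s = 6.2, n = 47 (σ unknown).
μ ≤ 49.82

Upper bound (one-sided):
t* = 1.679 (one-sided for 95%)
Upper bound = x̄ + t* · s/√n = 48.3 + 1.679 · 6.2/√47 = 49.82

We are 95% confident that μ ≤ 49.82.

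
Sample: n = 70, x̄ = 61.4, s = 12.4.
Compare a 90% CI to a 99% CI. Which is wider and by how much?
99% CI is wider by 2.91

df = 69
90% CI: t* = 1.667, (58.93, 63.87), width = 2 · t* · s/√n = 4.94
99% CI: t* = 2.649, (57.47, 65.33), width = 2 · t* · s/√n = 7.85

The 99% CI is wider by 7.85 - 4.94 = 2.91.
Higher confidence requires a wider interval.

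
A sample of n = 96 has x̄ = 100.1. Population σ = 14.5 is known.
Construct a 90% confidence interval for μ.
(97.67, 102.53)

z-interval (σ known):
z* = 1.645 for 90% confidence

Margin of error = z* · σ/√n = 1.645 · 14.5/√96 = 2.43

CI: (100.1 - 2.43, 100.1 + 2.43) = (97.67, 102.53)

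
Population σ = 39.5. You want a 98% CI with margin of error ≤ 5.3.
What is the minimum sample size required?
n ≥ 301

For margin E ≤ 5.3:
n ≥ (z* · σ / E)²
n ≥ (2.326 · 39.5 / 5.3)²
n ≥ 300.51

Minimum n = 301 (rounding up)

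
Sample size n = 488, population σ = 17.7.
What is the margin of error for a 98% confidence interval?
Margin of error = 1.86

Margin of error = z* · σ/√n
= 2.326 · 17.7/√488
= 2.326 · 17.7/22.0907
= 1.86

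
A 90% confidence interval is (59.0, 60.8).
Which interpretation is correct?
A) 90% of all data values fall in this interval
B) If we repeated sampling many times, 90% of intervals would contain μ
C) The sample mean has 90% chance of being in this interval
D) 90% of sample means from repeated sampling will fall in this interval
B

A) Wrong — a CI is about the parameter μ, not individual data values.
B) Correct — this is the frequentist long-run coverage interpretation.
C) Wrong — x̄ is observed and sits in the interval by construction.
D) Wrong — coverage applies to intervals containing μ, not to future x̄ values.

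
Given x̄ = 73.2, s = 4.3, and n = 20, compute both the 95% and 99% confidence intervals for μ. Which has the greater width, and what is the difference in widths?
99% CI is wider by 1.48

df = 19
95% CI: t* = 2.093, (71.19, 75.21), width = 2 · t* · s/√n = 4.02
99% CI: t* = 2.861, (70.45, 75.95), width = 2 · t* · s/√n = 5.50

The 99% CI is wider by 5.50 - 4.02 = 1.48.
Higher confidence requires a wider interval.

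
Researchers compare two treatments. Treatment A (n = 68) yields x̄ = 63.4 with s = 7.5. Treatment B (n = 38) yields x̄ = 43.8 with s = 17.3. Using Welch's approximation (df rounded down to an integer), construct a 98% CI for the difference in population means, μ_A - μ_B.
(12.48, 26.72)

Difference: x̄₁ - x̄₂ = 19.60
SE = √(s₁²/n₁ + s₂²/n₂) = √(7.5²/68 + 17.3²/38) = 2.9501
df = 44.91 → 44 (Welch–Satterthwaite, rounded down)
t* = 2.414

CI: 19.60 ± 2.414 · 2.9501 = 19.60 ± 7.12 = (12.48, 26.72)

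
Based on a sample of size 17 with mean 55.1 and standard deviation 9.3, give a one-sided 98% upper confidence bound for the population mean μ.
μ ≤ 60.14

Upper bound (one-sided):
t* = 2.235 (one-sided for 98%)
Upper bound = x̄ + t* · s/√n = 55.1 + 2.235 · 9.3/√17 = 60.14

We are 98% confident that μ ≤ 60.14.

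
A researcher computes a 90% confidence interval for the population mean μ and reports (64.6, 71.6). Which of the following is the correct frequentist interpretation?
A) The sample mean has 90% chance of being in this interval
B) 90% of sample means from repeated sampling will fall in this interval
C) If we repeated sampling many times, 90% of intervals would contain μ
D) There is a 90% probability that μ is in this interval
C

A) Wrong — x̄ is observed and sits in the interval by construction.
B) Wrong — coverage applies to intervals containing μ, not to future x̄ values.
C) Correct — this is the frequentist long-run coverage interpretation.
D) Wrong — μ is fixed; the randomness lives in the interval, not in μ.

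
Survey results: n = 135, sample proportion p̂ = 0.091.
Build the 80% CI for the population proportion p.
(0.059, 0.123)

Proportion CI:
SE = √(p̂(1-p̂)/n) = √(0.091 · 0.909 / 135) = 0.02475

z* = 1.282
Margin = z* · SE = 1.282 · 0.02475 = 0.0317

CI: 0.091 ± 0.0317 = (0.059, 0.123)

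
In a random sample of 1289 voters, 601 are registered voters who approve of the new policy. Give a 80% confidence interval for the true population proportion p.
(0.448, 0.484)

Proportion CI:
p̂ = 601/1289 = 0.46625
SE = √(p̂(1-p̂)/n) = √(0.46625 · 0.53375 / 1289) = 0.01389

z* = 1.282
Margin = z* · SE = 1.282 · 0.01389 = 0.0178

CI: 0.46625 ± 0.0178 = (0.448, 0.484)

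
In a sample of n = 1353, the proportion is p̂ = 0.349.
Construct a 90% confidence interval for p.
(0.328, 0.370)

Proportion CI:
SE = √(p̂(1-p̂)/n) = √(0.349 · 0.651 / 1353) = 0.01296

z* = 1.645
Margin = z* · SE = 1.645 · 0.01296 = 0.0213

CI: 0.349 ± 0.0213 = (0.328, 0.370)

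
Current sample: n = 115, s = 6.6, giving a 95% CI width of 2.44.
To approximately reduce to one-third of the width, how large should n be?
n ≈ 1035

CI width ∝ 1/√n
To reduce width by factor 3, need √n to grow by 3 → need 3² = 9 times as many samples.

Current: n = 115, width = 2.44
New: n = 1035, width ≈ 0.81

Width reduced by factor of 2.44/0.81 = 3.01.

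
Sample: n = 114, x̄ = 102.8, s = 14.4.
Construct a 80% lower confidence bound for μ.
μ ≥ 101.66

Lower bound (one-sided):
t* = 0.845 (one-sided for 80%)
Lower bound = x̄ - t* · s/√n = 102.8 - 0.845 · 14.4/√114 = 101.66

We are 80% confident that μ ≥ 101.66.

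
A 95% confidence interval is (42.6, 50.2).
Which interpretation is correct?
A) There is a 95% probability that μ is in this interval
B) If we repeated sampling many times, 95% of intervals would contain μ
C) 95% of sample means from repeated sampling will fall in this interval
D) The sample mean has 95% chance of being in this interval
B

A) Wrong — μ is fixed; the randomness lives in the interval, not in μ.
B) Correct — this is the frequentist long-run coverage interpretation.
C) Wrong — coverage applies to intervals containing μ, not to future x̄ values.
D) Wrong — x̄ is observed and sits in the interval by construction.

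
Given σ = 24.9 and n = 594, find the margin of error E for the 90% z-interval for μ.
Margin of error = 1.68

Margin of error = z* · σ/√n
= 1.645 · 24.9/√594
= 1.645 · 24.9/24.3721
= 1.68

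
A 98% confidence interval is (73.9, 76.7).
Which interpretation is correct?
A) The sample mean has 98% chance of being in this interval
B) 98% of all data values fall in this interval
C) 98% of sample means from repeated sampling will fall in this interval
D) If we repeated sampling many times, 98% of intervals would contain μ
D

A) Wrong — x̄ is observed and sits in the interval by construction.
B) Wrong — a CI is about the parameter μ, not individual data values.
C) Wrong — coverage applies to intervals containing μ, not to future x̄ values.
D) Correct — this is the frequentist long-run coverage interpretation.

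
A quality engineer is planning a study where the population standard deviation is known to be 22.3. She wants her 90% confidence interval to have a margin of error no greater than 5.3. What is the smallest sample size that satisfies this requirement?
n ≥ 48

For margin E ≤ 5.3:
n ≥ (z* · σ / E)²
n ≥ (1.645 · 22.3 / 5.3)²
n ≥ 47.91

Minimum n = 48 (rounding up)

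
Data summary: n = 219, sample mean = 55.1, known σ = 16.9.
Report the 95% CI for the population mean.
(52.86, 57.34)

z-interval (σ known):
z* = 1.960 for 95% confidence

Margin of error = z* · σ/√n = 1.960 · 16.9/√219 = 2.24

CI: (55.1 - 2.24, 55.1 + 2.24) = (52.86, 57.34)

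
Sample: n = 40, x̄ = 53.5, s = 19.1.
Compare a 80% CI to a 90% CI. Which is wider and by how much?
90% CI is wider by 2.30

df = 39
80% CI: t* = 1.304, (49.56, 57.44), width = 2 · t* · s/√n = 7.88
90% CI: t* = 1.685, (48.41, 58.59), width = 2 · t* · s/√n = 10.18

The 90% CI is wider by 10.18 - 7.88 = 2.30.
Higher confidence requires a wider interval.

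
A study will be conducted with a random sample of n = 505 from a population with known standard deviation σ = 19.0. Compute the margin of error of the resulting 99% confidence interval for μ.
Margin of error = 2.18

Margin of error = z* · σ/√n
= 2.576 · 19.0/√505
= 2.576 · 19.0/22.4722
= 2.18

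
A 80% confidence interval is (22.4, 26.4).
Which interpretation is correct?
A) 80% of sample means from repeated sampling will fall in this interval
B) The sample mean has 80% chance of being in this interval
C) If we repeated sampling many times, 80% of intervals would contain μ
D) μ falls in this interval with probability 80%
C

A) Wrong — coverage applies to intervals containing μ, not to future x̄ values.
B) Wrong — x̄ is observed and sits in the interval by construction.
C) Correct — this is the frequentist long-run coverage interpretation.
D) Wrong — μ is fixed; the randomness lives in the interval, not in μ.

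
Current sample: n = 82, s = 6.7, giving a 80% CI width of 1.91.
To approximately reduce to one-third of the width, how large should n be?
n ≈ 738

CI width ∝ 1/√n
To reduce width by factor 3, need √n to grow by 3 → need 3² = 9 times as many samples.

Current: n = 82, width = 1.91
New: n = 738, width ≈ 0.63

Width reduced by factor of 1.91/0.63 = 3.03.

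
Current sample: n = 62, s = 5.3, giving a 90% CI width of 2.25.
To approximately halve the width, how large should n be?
n ≈ 248

CI width ∝ 1/√n
To reduce width by factor 2, need √n to grow by 2 → need 2² = 4 times as many samples.

Current: n = 62, width = 2.25
New: n = 248, width ≈ 1.11

Width reduced by factor of 2.25/1.11 = 2.03.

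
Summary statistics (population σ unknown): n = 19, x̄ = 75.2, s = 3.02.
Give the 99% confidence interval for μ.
(73.21, 77.19)

t-interval (σ unknown):
df = n - 1 = 18
t* = 2.878 for 99% confidence

Margin of error = t* · s/√n = 2.878 · 3.02/√19 = 1.99

CI: (73.21, 77.19)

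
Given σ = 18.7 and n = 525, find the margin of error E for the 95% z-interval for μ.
Margin of error = 1.60

Margin of error = z* · σ/√n
= 1.960 · 18.7/√525
= 1.960 · 18.7/22.9129
= 1.60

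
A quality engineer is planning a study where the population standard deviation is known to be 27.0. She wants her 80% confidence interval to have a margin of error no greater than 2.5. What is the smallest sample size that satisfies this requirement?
n ≥ 192

For margin E ≤ 2.5:
n ≥ (z* · σ / E)²
n ≥ (1.282 · 27.0 / 2.5)²
n ≥ 191.70

Minimum n = 192 (rounding up)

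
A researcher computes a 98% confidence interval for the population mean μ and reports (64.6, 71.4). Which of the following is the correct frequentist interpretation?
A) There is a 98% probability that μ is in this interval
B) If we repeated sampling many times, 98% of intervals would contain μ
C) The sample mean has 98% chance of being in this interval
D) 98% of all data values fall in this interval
B

A) Wrong — μ is fixed; the randomness lives in the interval, not in μ.
B) Correct — this is the frequentist long-run coverage interpretation.
C) Wrong — x̄ is observed and sits in the interval by construction.
D) Wrong — a CI is about the parameter μ, not individual data values.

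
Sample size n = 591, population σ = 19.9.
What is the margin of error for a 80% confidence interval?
Margin of error = 1.05

Margin of error = z* · σ/√n
= 1.282 · 19.9/√591
= 1.282 · 19.9/24.3105
= 1.05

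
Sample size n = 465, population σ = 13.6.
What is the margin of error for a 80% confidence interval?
Margin of error = 0.81

Margin of error = z* · σ/√n
= 1.282 · 13.6/√465
= 1.282 · 13.6/21.5639
= 0.81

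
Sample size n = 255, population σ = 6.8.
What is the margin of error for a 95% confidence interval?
Margin of error = 0.83

Margin of error = z* · σ/√n
= 1.960 · 6.8/√255
= 1.960 · 6.8/15.9687
= 0.83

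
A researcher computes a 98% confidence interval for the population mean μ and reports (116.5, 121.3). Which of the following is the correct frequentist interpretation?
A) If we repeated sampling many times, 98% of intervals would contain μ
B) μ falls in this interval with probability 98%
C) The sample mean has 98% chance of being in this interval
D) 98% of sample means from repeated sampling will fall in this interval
A

A) Correct — this is the frequentist long-run coverage interpretation.
B) Wrong — μ is fixed; the randomness lives in the interval, not in μ.
C) Wrong — x̄ is observed and sits in the interval by construction.
D) Wrong — coverage applies to intervals containing μ, not to future x̄ values.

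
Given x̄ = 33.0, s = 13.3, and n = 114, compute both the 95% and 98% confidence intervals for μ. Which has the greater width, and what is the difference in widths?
98% CI is wider by 0.94

df = 113
95% CI: t* = 1.981, (30.53, 35.47), width = 2 · t* · s/√n = 4.94
98% CI: t* = 2.360, (30.06, 35.94), width = 2 · t* · s/√n = 5.88

The 98% CI is wider by 5.88 - 4.94 = 0.94.
Higher confidence requires a wider interval.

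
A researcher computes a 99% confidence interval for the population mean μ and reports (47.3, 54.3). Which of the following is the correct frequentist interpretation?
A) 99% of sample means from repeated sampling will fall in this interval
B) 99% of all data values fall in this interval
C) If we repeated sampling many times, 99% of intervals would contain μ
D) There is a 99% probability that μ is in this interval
C

A) Wrong — coverage applies to intervals containing μ, not to future x̄ values.
B) Wrong — a CI is about the parameter μ, not individual data values.
C) Correct — this is the frequentist long-run coverage interpretation.
D) Wrong — μ is fixed; the randomness lives in the interval, not in μ.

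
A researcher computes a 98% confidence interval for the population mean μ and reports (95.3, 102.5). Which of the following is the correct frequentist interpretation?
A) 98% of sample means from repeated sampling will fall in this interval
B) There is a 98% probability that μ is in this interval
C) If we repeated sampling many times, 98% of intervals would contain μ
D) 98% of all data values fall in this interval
C

A) Wrong — coverage applies to intervals containing μ, not to future x̄ values.
B) Wrong — μ is fixed; the randomness lives in the interval, not in μ.
C) Correct — this is the frequentist long-run coverage interpretation.
D) Wrong — a CI is about the parameter μ, not individual data values.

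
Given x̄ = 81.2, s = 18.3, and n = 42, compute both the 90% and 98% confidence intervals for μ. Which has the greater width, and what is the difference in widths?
98% CI is wider by 4.17

df = 41
90% CI: t* = 1.683, (76.45, 85.95), width = 2 · t* · s/√n = 9.50
98% CI: t* = 2.421, (74.36, 88.04), width = 2 · t* · s/√n = 13.67

The 98% CI is wider by 13.67 - 9.50 = 4.17.
Higher confidence requires a wider interval.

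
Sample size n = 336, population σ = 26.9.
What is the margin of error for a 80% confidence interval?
Margin of error = 1.88

Margin of error = z* · σ/√n
= 1.282 · 26.9/√336
= 1.282 · 26.9/18.3303
= 1.88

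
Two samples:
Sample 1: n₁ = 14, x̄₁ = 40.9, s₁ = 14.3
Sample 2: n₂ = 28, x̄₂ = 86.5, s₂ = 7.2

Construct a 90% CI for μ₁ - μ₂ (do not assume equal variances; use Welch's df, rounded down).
(-52.68, -38.52)

Difference: x̄₁ - x̄₂ = -45.60
SE = √(s₁²/n₁ + s₂²/n₂) = √(14.3²/14 + 7.2²/28) = 4.0568
df = 16.38 → 16 (Welch–Satterthwaite, rounded down)
t* = 1.746

CI: -45.60 ± 1.746 · 4.0568 = -45.60 ± 7.08 = (-52.68, -38.52)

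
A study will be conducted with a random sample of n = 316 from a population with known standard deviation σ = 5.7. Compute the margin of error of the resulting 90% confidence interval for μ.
Margin of error = 0.53

Margin of error = z* · σ/√n
= 1.645 · 5.7/√316
= 1.645 · 5.7/17.7764
= 0.53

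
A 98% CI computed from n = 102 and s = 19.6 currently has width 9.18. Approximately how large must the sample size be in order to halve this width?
n ≈ 408

CI width ∝ 1/√n
To reduce width by factor 2, need √n to grow by 2 → need 2² = 4 times as many samples.

Current: n = 102, width = 9.18
New: n = 408, width ≈ 4.53

Width reduced by factor of 9.18/4.53 = 2.03.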